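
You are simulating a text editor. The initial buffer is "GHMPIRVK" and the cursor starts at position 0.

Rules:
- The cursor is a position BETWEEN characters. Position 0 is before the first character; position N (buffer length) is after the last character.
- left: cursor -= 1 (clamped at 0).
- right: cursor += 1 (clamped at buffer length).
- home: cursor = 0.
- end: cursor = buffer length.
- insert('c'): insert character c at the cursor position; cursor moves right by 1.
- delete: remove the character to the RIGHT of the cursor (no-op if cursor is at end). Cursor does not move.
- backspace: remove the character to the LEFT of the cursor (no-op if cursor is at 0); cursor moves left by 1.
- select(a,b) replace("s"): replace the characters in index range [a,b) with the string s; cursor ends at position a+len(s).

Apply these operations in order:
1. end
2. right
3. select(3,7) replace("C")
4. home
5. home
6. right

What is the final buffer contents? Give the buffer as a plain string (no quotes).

Answer: GHMCK

Derivation:
After op 1 (end): buf='GHMPIRVK' cursor=8
After op 2 (right): buf='GHMPIRVK' cursor=8
After op 3 (select(3,7) replace("C")): buf='GHMCK' cursor=4
After op 4 (home): buf='GHMCK' cursor=0
After op 5 (home): buf='GHMCK' cursor=0
After op 6 (right): buf='GHMCK' cursor=1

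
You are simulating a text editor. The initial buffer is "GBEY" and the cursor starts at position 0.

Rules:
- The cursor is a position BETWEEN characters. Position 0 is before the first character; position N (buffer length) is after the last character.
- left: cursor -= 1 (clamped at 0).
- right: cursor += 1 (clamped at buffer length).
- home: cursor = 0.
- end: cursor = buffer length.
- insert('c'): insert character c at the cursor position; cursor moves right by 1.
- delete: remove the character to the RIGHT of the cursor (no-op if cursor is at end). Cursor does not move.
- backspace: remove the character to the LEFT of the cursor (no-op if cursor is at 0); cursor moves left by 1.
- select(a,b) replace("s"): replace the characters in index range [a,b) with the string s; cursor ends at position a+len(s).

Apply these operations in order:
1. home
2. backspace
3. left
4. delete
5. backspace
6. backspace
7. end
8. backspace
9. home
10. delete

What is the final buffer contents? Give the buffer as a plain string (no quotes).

Answer: E

Derivation:
After op 1 (home): buf='GBEY' cursor=0
After op 2 (backspace): buf='GBEY' cursor=0
After op 3 (left): buf='GBEY' cursor=0
After op 4 (delete): buf='BEY' cursor=0
After op 5 (backspace): buf='BEY' cursor=0
After op 6 (backspace): buf='BEY' cursor=0
After op 7 (end): buf='BEY' cursor=3
After op 8 (backspace): buf='BE' cursor=2
After op 9 (home): buf='BE' cursor=0
After op 10 (delete): buf='E' cursor=0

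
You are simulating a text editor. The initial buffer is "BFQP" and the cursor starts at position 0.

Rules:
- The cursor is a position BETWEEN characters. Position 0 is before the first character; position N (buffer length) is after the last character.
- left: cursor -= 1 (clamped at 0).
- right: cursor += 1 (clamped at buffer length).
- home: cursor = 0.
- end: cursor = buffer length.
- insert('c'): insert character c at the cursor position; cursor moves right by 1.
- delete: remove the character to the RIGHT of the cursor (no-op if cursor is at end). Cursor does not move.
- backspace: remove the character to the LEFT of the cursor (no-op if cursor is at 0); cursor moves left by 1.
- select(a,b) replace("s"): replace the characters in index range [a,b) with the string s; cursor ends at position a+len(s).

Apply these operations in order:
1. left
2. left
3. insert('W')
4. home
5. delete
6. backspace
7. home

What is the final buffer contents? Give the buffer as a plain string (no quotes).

Answer: BFQP

Derivation:
After op 1 (left): buf='BFQP' cursor=0
After op 2 (left): buf='BFQP' cursor=0
After op 3 (insert('W')): buf='WBFQP' cursor=1
After op 4 (home): buf='WBFQP' cursor=0
After op 5 (delete): buf='BFQP' cursor=0
After op 6 (backspace): buf='BFQP' cursor=0
After op 7 (home): buf='BFQP' cursor=0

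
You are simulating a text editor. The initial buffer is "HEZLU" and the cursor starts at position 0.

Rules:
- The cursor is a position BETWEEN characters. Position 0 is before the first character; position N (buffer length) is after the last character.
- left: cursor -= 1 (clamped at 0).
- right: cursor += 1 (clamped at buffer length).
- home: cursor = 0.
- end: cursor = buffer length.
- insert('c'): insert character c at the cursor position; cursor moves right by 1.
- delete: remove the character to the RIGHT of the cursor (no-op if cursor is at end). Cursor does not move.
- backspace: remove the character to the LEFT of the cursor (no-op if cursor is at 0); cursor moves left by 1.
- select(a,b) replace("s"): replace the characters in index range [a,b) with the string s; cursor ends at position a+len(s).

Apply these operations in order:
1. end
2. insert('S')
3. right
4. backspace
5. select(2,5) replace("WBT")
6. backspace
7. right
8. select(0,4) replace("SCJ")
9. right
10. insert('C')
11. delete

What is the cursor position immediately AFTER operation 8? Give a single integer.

Answer: 3

Derivation:
After op 1 (end): buf='HEZLU' cursor=5
After op 2 (insert('S')): buf='HEZLUS' cursor=6
After op 3 (right): buf='HEZLUS' cursor=6
After op 4 (backspace): buf='HEZLU' cursor=5
After op 5 (select(2,5) replace("WBT")): buf='HEWBT' cursor=5
After op 6 (backspace): buf='HEWB' cursor=4
After op 7 (right): buf='HEWB' cursor=4
After op 8 (select(0,4) replace("SCJ")): buf='SCJ' cursor=3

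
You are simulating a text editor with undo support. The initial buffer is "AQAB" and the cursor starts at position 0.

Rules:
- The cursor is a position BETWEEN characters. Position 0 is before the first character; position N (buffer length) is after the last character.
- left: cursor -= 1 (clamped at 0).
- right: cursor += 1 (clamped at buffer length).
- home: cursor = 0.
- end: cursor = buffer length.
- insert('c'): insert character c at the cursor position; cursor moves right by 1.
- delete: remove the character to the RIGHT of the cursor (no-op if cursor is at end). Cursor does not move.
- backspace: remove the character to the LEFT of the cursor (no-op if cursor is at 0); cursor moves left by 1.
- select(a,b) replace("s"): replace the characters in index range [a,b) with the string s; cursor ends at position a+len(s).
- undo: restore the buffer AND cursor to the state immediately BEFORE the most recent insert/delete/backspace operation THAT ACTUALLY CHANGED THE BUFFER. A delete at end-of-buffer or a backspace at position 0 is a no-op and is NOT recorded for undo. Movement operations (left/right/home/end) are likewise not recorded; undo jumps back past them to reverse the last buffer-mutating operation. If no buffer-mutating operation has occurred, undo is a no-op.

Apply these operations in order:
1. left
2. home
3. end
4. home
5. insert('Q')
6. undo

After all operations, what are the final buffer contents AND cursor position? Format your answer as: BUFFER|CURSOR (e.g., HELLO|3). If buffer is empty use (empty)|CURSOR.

Answer: AQAB|0

Derivation:
After op 1 (left): buf='AQAB' cursor=0
After op 2 (home): buf='AQAB' cursor=0
After op 3 (end): buf='AQAB' cursor=4
After op 4 (home): buf='AQAB' cursor=0
After op 5 (insert('Q')): buf='QAQAB' cursor=1
After op 6 (undo): buf='AQAB' cursor=0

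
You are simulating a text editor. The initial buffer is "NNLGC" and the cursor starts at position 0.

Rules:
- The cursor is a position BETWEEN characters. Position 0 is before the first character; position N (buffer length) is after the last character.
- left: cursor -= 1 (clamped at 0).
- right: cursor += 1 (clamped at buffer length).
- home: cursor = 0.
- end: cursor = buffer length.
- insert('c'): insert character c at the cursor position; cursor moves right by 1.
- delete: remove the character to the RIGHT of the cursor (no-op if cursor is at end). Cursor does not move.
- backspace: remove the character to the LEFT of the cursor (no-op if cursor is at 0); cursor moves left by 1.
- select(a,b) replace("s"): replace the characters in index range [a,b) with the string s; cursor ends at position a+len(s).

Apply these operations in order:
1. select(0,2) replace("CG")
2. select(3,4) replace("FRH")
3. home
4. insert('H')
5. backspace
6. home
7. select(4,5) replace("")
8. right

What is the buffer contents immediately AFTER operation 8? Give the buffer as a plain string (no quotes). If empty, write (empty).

Answer: CGLFHC

Derivation:
After op 1 (select(0,2) replace("CG")): buf='CGLGC' cursor=2
After op 2 (select(3,4) replace("FRH")): buf='CGLFRHC' cursor=6
After op 3 (home): buf='CGLFRHC' cursor=0
After op 4 (insert('H')): buf='HCGLFRHC' cursor=1
After op 5 (backspace): buf='CGLFRHC' cursor=0
After op 6 (home): buf='CGLFRHC' cursor=0
After op 7 (select(4,5) replace("")): buf='CGLFHC' cursor=4
After op 8 (right): buf='CGLFHC' cursor=5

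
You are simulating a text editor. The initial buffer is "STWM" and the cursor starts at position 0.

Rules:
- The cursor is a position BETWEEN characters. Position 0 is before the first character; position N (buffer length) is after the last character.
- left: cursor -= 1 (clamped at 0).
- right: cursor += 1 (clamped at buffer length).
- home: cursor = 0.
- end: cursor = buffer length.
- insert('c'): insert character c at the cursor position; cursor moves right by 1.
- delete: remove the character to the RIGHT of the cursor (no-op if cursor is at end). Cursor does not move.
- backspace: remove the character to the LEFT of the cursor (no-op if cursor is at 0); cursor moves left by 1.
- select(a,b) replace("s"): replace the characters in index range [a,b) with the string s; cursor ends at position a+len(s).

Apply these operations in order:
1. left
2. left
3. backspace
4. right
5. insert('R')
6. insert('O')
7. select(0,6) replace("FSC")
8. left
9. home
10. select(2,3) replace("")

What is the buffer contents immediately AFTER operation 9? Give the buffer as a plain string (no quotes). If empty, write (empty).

Answer: FSC

Derivation:
After op 1 (left): buf='STWM' cursor=0
After op 2 (left): buf='STWM' cursor=0
After op 3 (backspace): buf='STWM' cursor=0
After op 4 (right): buf='STWM' cursor=1
After op 5 (insert('R')): buf='SRTWM' cursor=2
After op 6 (insert('O')): buf='SROTWM' cursor=3
After op 7 (select(0,6) replace("FSC")): buf='FSC' cursor=3
After op 8 (left): buf='FSC' cursor=2
After op 9 (home): buf='FSC' cursor=0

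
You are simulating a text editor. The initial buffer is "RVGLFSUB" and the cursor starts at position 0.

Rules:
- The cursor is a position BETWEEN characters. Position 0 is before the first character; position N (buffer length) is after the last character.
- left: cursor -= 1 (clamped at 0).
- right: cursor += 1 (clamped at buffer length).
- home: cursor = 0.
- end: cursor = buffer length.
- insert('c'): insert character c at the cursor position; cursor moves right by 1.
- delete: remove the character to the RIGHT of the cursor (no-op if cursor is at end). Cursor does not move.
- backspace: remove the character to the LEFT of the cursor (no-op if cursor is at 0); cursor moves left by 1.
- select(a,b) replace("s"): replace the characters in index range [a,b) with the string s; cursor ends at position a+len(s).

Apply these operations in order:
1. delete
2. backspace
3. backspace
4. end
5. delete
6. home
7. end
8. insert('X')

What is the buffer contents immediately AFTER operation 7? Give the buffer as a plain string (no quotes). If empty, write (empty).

After op 1 (delete): buf='VGLFSUB' cursor=0
After op 2 (backspace): buf='VGLFSUB' cursor=0
After op 3 (backspace): buf='VGLFSUB' cursor=0
After op 4 (end): buf='VGLFSUB' cursor=7
After op 5 (delete): buf='VGLFSUB' cursor=7
After op 6 (home): buf='VGLFSUB' cursor=0
After op 7 (end): buf='VGLFSUB' cursor=7

Answer: VGLFSUB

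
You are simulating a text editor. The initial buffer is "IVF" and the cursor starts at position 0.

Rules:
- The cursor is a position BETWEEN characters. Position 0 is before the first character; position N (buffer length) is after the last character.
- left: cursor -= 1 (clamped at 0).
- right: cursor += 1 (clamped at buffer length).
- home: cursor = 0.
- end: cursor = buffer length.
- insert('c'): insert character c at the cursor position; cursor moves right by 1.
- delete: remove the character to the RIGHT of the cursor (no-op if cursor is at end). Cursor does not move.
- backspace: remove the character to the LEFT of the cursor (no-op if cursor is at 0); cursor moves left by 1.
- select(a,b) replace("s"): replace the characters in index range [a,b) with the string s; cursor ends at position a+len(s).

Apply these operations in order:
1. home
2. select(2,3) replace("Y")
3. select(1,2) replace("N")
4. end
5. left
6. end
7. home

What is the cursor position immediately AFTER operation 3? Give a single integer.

After op 1 (home): buf='IVF' cursor=0
After op 2 (select(2,3) replace("Y")): buf='IVY' cursor=3
After op 3 (select(1,2) replace("N")): buf='INY' cursor=2

Answer: 2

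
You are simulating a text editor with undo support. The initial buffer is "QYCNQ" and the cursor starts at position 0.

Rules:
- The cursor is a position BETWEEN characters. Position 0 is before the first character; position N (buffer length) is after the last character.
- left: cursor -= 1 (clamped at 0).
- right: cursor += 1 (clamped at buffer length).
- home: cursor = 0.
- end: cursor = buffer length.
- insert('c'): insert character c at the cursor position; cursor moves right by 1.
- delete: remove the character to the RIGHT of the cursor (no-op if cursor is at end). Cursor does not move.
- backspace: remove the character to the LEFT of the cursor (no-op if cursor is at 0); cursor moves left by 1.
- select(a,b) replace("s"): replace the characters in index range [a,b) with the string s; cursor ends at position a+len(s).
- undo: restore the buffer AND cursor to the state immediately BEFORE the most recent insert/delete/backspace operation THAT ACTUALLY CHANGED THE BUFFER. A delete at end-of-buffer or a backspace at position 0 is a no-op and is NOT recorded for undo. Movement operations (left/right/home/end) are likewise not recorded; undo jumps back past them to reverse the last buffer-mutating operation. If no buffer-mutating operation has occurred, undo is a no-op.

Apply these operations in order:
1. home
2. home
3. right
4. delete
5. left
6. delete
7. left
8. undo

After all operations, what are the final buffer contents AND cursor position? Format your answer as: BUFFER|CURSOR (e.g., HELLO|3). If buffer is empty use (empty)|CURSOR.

Answer: QCNQ|0

Derivation:
After op 1 (home): buf='QYCNQ' cursor=0
After op 2 (home): buf='QYCNQ' cursor=0
After op 3 (right): buf='QYCNQ' cursor=1
After op 4 (delete): buf='QCNQ' cursor=1
After op 5 (left): buf='QCNQ' cursor=0
After op 6 (delete): buf='CNQ' cursor=0
After op 7 (left): buf='CNQ' cursor=0
After op 8 (undo): buf='QCNQ' cursor=0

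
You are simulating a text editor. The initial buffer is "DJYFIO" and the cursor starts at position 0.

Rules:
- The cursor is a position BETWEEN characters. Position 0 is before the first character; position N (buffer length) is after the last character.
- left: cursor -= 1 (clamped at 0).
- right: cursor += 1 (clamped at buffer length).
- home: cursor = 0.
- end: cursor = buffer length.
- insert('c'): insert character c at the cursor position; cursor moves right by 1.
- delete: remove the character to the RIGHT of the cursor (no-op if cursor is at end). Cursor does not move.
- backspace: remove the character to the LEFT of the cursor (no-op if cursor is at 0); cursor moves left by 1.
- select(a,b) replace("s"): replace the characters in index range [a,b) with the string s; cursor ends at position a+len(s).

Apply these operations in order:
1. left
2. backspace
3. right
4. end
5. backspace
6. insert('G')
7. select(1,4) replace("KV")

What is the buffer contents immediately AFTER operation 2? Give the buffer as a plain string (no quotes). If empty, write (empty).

After op 1 (left): buf='DJYFIO' cursor=0
After op 2 (backspace): buf='DJYFIO' cursor=0

Answer: DJYFIO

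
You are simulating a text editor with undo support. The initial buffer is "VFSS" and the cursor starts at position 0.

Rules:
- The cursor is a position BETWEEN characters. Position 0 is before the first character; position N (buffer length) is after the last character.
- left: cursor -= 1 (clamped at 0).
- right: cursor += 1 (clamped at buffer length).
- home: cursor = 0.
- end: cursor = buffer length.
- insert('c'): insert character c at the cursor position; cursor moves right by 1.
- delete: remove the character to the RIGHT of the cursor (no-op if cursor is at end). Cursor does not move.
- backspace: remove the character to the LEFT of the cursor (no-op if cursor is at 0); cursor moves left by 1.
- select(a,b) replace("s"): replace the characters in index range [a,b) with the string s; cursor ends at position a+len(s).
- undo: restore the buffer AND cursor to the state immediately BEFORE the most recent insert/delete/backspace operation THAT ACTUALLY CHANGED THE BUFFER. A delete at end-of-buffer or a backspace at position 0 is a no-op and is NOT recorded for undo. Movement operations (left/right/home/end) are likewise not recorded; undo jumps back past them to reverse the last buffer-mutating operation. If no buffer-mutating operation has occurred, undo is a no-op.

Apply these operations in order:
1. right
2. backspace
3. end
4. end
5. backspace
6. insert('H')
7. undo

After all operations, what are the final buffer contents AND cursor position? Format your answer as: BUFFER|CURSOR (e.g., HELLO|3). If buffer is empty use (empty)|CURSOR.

Answer: FS|2

Derivation:
After op 1 (right): buf='VFSS' cursor=1
After op 2 (backspace): buf='FSS' cursor=0
After op 3 (end): buf='FSS' cursor=3
After op 4 (end): buf='FSS' cursor=3
After op 5 (backspace): buf='FS' cursor=2
After op 6 (insert('H')): buf='FSH' cursor=3
After op 7 (undo): buf='FS' cursor=2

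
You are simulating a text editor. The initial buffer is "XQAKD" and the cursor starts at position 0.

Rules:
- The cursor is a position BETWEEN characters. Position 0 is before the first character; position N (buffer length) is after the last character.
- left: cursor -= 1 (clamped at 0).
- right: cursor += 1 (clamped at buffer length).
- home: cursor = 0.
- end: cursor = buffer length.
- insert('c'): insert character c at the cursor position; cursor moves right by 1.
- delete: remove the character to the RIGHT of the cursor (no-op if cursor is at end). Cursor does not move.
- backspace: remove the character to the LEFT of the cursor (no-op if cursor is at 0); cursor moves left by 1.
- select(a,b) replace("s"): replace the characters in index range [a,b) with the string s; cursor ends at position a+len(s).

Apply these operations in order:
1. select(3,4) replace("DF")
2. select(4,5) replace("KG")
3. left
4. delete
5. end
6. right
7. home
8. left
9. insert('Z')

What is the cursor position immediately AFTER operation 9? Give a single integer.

Answer: 1

Derivation:
After op 1 (select(3,4) replace("DF")): buf='XQADFD' cursor=5
After op 2 (select(4,5) replace("KG")): buf='XQADKGD' cursor=6
After op 3 (left): buf='XQADKGD' cursor=5
After op 4 (delete): buf='XQADKD' cursor=5
After op 5 (end): buf='XQADKD' cursor=6
After op 6 (right): buf='XQADKD' cursor=6
After op 7 (home): buf='XQADKD' cursor=0
After op 8 (left): buf='XQADKD' cursor=0
After op 9 (insert('Z')): buf='ZXQADKD' cursor=1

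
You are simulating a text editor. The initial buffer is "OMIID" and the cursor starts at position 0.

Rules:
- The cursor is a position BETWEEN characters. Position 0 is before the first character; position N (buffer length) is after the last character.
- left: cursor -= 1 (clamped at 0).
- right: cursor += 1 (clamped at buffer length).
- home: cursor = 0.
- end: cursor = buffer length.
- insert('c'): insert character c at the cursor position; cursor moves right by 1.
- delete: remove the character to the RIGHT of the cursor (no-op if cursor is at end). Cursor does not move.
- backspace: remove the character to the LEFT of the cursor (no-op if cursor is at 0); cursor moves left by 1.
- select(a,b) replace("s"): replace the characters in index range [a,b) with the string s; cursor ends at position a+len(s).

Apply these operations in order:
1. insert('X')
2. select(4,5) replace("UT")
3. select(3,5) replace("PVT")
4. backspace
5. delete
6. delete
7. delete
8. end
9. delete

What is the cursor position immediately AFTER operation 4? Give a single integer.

Answer: 5

Derivation:
After op 1 (insert('X')): buf='XOMIID' cursor=1
After op 2 (select(4,5) replace("UT")): buf='XOMIUTD' cursor=6
After op 3 (select(3,5) replace("PVT")): buf='XOMPVTTD' cursor=6
After op 4 (backspace): buf='XOMPVTD' cursor=5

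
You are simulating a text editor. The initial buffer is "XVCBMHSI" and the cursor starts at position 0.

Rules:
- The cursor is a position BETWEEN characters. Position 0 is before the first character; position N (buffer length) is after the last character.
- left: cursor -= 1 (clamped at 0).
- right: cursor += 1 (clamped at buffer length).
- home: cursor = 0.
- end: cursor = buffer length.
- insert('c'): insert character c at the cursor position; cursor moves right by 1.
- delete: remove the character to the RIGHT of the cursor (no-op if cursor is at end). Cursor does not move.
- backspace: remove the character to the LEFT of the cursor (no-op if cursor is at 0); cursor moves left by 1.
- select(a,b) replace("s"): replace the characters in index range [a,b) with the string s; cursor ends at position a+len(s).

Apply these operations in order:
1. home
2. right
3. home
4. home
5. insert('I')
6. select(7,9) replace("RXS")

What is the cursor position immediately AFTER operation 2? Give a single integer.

Answer: 1

Derivation:
After op 1 (home): buf='XVCBMHSI' cursor=0
After op 2 (right): buf='XVCBMHSI' cursor=1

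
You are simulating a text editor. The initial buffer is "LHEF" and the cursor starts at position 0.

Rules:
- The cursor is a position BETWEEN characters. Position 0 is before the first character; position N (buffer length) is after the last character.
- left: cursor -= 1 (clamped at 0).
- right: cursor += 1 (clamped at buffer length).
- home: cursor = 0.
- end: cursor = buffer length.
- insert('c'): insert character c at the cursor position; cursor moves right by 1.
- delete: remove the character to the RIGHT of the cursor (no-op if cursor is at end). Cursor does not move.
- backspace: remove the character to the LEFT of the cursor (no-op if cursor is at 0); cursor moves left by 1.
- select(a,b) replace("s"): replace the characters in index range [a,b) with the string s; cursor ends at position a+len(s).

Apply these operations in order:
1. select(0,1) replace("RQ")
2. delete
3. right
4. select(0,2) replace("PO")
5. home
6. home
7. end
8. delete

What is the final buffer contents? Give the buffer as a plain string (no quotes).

After op 1 (select(0,1) replace("RQ")): buf='RQHEF' cursor=2
After op 2 (delete): buf='RQEF' cursor=2
After op 3 (right): buf='RQEF' cursor=3
After op 4 (select(0,2) replace("PO")): buf='POEF' cursor=2
After op 5 (home): buf='POEF' cursor=0
After op 6 (home): buf='POEF' cursor=0
After op 7 (end): buf='POEF' cursor=4
After op 8 (delete): buf='POEF' cursor=4

Answer: POEF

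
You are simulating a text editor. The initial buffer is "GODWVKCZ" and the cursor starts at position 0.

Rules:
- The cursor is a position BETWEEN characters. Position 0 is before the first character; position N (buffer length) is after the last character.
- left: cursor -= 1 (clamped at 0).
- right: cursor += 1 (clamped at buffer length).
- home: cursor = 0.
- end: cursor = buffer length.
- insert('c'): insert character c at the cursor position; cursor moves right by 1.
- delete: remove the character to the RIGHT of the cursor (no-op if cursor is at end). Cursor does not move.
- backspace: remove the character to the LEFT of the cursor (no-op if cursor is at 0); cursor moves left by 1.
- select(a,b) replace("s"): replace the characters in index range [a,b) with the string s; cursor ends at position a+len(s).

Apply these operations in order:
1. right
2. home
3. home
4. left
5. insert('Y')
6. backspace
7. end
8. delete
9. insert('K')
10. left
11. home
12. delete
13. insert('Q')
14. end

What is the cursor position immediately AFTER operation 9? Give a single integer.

Answer: 9

Derivation:
After op 1 (right): buf='GODWVKCZ' cursor=1
After op 2 (home): buf='GODWVKCZ' cursor=0
After op 3 (home): buf='GODWVKCZ' cursor=0
After op 4 (left): buf='GODWVKCZ' cursor=0
After op 5 (insert('Y')): buf='YGODWVKCZ' cursor=1
After op 6 (backspace): buf='GODWVKCZ' cursor=0
After op 7 (end): buf='GODWVKCZ' cursor=8
After op 8 (delete): buf='GODWVKCZ' cursor=8
After op 9 (insert('K')): buf='GODWVKCZK' cursor=9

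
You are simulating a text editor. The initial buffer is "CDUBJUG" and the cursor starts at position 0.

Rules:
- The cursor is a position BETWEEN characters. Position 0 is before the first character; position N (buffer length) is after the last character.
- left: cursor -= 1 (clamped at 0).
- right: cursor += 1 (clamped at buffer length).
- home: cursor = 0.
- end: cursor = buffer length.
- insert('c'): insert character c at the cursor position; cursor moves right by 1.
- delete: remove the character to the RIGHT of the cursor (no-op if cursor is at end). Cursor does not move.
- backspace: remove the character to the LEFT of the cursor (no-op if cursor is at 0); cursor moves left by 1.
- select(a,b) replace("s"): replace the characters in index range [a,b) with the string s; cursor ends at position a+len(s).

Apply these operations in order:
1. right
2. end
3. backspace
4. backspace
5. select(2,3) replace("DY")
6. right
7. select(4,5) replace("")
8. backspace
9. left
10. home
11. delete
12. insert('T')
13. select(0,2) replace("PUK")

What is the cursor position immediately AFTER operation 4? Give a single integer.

Answer: 5

Derivation:
After op 1 (right): buf='CDUBJUG' cursor=1
After op 2 (end): buf='CDUBJUG' cursor=7
After op 3 (backspace): buf='CDUBJU' cursor=6
After op 4 (backspace): buf='CDUBJ' cursor=5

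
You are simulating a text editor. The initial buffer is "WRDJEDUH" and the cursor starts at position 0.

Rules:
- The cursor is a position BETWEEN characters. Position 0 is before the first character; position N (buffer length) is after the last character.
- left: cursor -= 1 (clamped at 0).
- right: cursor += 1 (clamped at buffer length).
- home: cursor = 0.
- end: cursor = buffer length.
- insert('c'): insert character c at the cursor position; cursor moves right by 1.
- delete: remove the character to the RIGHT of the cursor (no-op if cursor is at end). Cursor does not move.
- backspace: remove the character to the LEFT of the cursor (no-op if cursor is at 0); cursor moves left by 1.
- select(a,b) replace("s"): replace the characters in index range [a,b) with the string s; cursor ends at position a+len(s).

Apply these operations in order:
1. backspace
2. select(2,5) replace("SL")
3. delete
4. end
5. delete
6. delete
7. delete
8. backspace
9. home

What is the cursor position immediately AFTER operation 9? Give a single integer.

After op 1 (backspace): buf='WRDJEDUH' cursor=0
After op 2 (select(2,5) replace("SL")): buf='WRSLDUH' cursor=4
After op 3 (delete): buf='WRSLUH' cursor=4
After op 4 (end): buf='WRSLUH' cursor=6
After op 5 (delete): buf='WRSLUH' cursor=6
After op 6 (delete): buf='WRSLUH' cursor=6
After op 7 (delete): buf='WRSLUH' cursor=6
After op 8 (backspace): buf='WRSLU' cursor=5
After op 9 (home): buf='WRSLU' cursor=0

Answer: 0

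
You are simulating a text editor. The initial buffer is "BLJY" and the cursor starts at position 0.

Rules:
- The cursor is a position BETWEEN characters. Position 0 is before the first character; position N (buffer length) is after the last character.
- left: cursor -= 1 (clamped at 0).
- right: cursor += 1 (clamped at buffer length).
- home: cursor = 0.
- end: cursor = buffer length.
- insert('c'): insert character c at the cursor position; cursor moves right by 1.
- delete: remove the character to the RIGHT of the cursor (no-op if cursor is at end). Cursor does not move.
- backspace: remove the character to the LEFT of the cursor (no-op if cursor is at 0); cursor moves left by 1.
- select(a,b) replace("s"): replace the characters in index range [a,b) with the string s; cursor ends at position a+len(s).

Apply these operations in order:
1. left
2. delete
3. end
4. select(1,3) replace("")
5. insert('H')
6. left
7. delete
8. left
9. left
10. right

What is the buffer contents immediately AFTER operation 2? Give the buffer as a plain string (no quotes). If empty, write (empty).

After op 1 (left): buf='BLJY' cursor=0
After op 2 (delete): buf='LJY' cursor=0

Answer: LJY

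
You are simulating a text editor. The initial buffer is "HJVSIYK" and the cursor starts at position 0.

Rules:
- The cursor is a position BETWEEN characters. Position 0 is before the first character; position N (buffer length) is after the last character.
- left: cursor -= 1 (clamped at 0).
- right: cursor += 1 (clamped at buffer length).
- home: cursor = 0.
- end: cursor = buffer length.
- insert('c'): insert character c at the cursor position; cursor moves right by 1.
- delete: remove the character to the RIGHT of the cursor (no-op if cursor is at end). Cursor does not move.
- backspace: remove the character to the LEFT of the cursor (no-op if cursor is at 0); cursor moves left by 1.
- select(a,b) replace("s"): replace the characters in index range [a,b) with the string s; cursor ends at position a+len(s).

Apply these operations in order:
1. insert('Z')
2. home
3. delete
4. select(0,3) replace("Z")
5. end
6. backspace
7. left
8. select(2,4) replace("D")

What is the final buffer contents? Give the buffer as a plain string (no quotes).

After op 1 (insert('Z')): buf='ZHJVSIYK' cursor=1
After op 2 (home): buf='ZHJVSIYK' cursor=0
After op 3 (delete): buf='HJVSIYK' cursor=0
After op 4 (select(0,3) replace("Z")): buf='ZSIYK' cursor=1
After op 5 (end): buf='ZSIYK' cursor=5
After op 6 (backspace): buf='ZSIY' cursor=4
After op 7 (left): buf='ZSIY' cursor=3
After op 8 (select(2,4) replace("D")): buf='ZSD' cursor=3

Answer: ZSD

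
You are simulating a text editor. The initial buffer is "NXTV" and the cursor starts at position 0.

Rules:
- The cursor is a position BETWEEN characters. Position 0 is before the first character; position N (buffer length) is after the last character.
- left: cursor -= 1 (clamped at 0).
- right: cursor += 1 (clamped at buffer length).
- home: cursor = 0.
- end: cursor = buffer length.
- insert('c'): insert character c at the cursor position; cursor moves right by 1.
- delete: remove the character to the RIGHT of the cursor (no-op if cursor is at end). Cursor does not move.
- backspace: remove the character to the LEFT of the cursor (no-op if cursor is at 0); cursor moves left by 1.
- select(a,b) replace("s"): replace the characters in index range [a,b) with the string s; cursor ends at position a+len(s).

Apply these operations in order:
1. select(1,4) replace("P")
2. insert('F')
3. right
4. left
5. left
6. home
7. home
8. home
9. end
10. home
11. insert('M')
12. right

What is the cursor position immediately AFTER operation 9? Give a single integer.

Answer: 3

Derivation:
After op 1 (select(1,4) replace("P")): buf='NP' cursor=2
After op 2 (insert('F')): buf='NPF' cursor=3
After op 3 (right): buf='NPF' cursor=3
After op 4 (left): buf='NPF' cursor=2
After op 5 (left): buf='NPF' cursor=1
After op 6 (home): buf='NPF' cursor=0
After op 7 (home): buf='NPF' cursor=0
After op 8 (home): buf='NPF' cursor=0
After op 9 (end): buf='NPF' cursor=3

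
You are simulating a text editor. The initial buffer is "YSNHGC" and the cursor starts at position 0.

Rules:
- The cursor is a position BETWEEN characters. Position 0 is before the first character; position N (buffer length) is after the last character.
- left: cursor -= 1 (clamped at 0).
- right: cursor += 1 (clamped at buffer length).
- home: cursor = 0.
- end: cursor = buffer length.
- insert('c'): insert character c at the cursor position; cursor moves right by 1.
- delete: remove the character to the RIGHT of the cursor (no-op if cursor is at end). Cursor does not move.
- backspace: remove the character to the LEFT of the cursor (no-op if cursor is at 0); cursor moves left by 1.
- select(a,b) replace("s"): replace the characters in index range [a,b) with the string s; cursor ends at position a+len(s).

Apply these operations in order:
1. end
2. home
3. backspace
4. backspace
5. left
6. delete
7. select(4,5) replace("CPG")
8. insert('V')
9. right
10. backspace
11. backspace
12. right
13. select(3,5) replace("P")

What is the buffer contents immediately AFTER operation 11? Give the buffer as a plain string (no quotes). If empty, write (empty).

Answer: SNHGCP

Derivation:
After op 1 (end): buf='YSNHGC' cursor=6
After op 2 (home): buf='YSNHGC' cursor=0
After op 3 (backspace): buf='YSNHGC' cursor=0
After op 4 (backspace): buf='YSNHGC' cursor=0
After op 5 (left): buf='YSNHGC' cursor=0
After op 6 (delete): buf='SNHGC' cursor=0
After op 7 (select(4,5) replace("CPG")): buf='SNHGCPG' cursor=7
After op 8 (insert('V')): buf='SNHGCPGV' cursor=8
After op 9 (right): buf='SNHGCPGV' cursor=8
After op 10 (backspace): buf='SNHGCPG' cursor=7
After op 11 (backspace): buf='SNHGCP' cursor=6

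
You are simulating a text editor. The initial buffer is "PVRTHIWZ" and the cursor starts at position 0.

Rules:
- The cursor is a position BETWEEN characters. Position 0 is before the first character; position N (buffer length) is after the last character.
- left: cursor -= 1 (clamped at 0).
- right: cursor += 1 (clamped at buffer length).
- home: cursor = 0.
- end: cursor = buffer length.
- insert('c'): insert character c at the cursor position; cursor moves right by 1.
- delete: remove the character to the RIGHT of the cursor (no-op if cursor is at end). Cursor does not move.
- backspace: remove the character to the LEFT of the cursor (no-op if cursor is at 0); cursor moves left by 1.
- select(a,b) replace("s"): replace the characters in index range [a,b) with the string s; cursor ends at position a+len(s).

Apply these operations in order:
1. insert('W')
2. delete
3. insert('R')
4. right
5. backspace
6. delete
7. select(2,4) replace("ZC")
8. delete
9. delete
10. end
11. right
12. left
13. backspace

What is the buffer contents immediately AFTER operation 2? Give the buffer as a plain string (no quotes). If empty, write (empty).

After op 1 (insert('W')): buf='WPVRTHIWZ' cursor=1
After op 2 (delete): buf='WVRTHIWZ' cursor=1

Answer: WVRTHIWZ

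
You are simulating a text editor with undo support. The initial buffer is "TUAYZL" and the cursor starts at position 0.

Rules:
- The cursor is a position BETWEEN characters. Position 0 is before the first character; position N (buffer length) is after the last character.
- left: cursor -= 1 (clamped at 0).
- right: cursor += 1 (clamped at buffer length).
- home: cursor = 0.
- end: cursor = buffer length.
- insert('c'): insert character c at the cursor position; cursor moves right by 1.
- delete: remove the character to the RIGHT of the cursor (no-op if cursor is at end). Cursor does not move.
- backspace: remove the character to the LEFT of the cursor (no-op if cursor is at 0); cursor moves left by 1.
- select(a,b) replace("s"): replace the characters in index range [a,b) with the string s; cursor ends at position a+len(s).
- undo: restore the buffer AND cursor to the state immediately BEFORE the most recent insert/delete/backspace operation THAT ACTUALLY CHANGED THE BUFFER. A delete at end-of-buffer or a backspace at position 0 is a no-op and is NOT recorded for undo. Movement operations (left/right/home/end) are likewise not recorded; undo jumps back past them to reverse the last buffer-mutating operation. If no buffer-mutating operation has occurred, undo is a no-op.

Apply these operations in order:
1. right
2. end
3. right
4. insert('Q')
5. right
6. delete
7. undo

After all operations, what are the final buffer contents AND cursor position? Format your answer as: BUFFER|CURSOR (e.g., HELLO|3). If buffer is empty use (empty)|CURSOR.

After op 1 (right): buf='TUAYZL' cursor=1
After op 2 (end): buf='TUAYZL' cursor=6
After op 3 (right): buf='TUAYZL' cursor=6
After op 4 (insert('Q')): buf='TUAYZLQ' cursor=7
After op 5 (right): buf='TUAYZLQ' cursor=7
After op 6 (delete): buf='TUAYZLQ' cursor=7
After op 7 (undo): buf='TUAYZL' cursor=6

Answer: TUAYZL|6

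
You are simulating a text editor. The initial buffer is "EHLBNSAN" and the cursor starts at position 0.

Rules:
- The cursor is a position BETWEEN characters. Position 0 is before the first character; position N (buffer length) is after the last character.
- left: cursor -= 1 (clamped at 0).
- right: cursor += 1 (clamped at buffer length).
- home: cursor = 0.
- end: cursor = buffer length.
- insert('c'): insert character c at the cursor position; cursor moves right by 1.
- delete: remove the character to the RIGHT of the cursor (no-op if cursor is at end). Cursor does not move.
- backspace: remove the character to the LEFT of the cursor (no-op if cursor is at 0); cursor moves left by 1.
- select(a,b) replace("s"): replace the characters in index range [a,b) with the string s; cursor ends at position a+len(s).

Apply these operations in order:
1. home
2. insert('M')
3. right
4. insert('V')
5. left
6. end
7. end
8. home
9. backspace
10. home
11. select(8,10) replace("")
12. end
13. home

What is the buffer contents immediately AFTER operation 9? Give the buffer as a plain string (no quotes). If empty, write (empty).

Answer: MEVHLBNSAN

Derivation:
After op 1 (home): buf='EHLBNSAN' cursor=0
After op 2 (insert('M')): buf='MEHLBNSAN' cursor=1
After op 3 (right): buf='MEHLBNSAN' cursor=2
After op 4 (insert('V')): buf='MEVHLBNSAN' cursor=3
After op 5 (left): buf='MEVHLBNSAN' cursor=2
After op 6 (end): buf='MEVHLBNSAN' cursor=10
After op 7 (end): buf='MEVHLBNSAN' cursor=10
After op 8 (home): buf='MEVHLBNSAN' cursor=0
After op 9 (backspace): buf='MEVHLBNSAN' cursor=0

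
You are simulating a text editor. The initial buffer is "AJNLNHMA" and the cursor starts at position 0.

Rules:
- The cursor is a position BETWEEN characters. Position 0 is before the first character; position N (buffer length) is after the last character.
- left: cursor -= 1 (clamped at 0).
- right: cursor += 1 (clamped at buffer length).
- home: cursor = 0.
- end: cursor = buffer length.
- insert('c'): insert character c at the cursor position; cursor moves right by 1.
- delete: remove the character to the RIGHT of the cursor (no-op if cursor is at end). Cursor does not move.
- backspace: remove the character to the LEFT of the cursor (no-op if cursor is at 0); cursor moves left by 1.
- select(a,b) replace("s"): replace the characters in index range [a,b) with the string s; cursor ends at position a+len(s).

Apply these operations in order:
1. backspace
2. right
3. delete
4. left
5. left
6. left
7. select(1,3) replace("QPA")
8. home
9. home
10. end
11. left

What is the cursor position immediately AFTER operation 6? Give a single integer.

After op 1 (backspace): buf='AJNLNHMA' cursor=0
After op 2 (right): buf='AJNLNHMA' cursor=1
After op 3 (delete): buf='ANLNHMA' cursor=1
After op 4 (left): buf='ANLNHMA' cursor=0
After op 5 (left): buf='ANLNHMA' cursor=0
After op 6 (left): buf='ANLNHMA' cursor=0

Answer: 0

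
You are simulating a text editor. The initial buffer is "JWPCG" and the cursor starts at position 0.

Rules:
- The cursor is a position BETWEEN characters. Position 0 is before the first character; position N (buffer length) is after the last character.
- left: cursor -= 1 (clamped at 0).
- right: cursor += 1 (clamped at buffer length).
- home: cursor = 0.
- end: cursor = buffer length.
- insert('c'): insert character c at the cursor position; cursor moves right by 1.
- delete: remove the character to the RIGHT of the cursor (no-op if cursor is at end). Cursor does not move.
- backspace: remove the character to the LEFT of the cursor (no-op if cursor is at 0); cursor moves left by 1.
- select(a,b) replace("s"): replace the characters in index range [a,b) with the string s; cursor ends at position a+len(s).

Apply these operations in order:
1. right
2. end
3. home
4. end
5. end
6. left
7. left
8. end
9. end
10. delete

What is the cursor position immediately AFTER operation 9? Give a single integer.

After op 1 (right): buf='JWPCG' cursor=1
After op 2 (end): buf='JWPCG' cursor=5
After op 3 (home): buf='JWPCG' cursor=0
After op 4 (end): buf='JWPCG' cursor=5
After op 5 (end): buf='JWPCG' cursor=5
After op 6 (left): buf='JWPCG' cursor=4
After op 7 (left): buf='JWPCG' cursor=3
After op 8 (end): buf='JWPCG' cursor=5
After op 9 (end): buf='JWPCG' cursor=5

Answer: 5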